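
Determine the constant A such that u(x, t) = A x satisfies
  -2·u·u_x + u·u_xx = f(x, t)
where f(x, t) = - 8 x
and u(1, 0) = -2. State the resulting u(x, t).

Substitute the ansatz u = A x into the left-hand side.
Derivatives of the ansatz:
  u_x = A
  u_xx = 0
Term by term:
  -2·u·u_x = - 2 A^{2} x
  u·u_xx = 0
So the left-hand side equals
  - 2 A^{2} x
This must equal f(x, t) = - 8 x identically.
Matching coefficients of the independent functions:
  [x]:  - 2 A^{2} = -8
These equations allow (A) = (-2) or (2).
Impose the point condition(s):
  u(1, 0) = -2  ⟹  A = -2
Only A = -2 satisfies everything.
Hence u(x, t) = - 2 x.

Answer: u(x, t) = - 2 x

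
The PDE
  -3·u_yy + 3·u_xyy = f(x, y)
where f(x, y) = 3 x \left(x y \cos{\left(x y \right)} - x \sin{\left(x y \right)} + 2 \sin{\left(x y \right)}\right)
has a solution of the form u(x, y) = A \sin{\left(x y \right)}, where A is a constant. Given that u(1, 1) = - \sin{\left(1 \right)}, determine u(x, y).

Substitute the ansatz u = A \sin{\left(x y \right)} into the left-hand side.
Derivatives of the ansatz:
  u_yy = - A x^{2} \sin{\left(x y \right)}
  u_xyy = - A x^{2} y \cos{\left(x y \right)} - 2 A x \sin{\left(x y \right)}
Term by term:
  -3·u_yy = 3 A x^{2} \sin{\left(x y \right)}
  3·u_xyy = - 3 A x^{2} y \cos{\left(x y \right)} - 6 A x \sin{\left(x y \right)}
So the left-hand side equals
  - 3 A x^{2} y \cos{\left(x y \right)} + 3 A x^{2} \sin{\left(x y \right)} - 6 A x \sin{\left(x y \right)}
This must equal f(x, y) identically; expanded, f = 3 x^{2} y \cos{\left(x y \right)} - 3 x^{2} \sin{\left(x y \right)} + 6 x \sin{\left(x y \right)}.
Matching coefficients of the independent functions:
  [x \sin{\left(x y \right)}]:  - 6 A = 6
  [x^{2} \sin{\left(x y \right)}]:  3 A = -3
  [x^{2} y \cos{\left(x y \right)}]:  - 3 A = 3
Solving: A = -1.
Check against the point condition:
  u(1, 1) = - \sin{\left(1 \right)}  ⟹  A \sin{\left(1 \right)} = - \sin{\left(1 \right)}  ✓
Hence u(x, y) = - \sin{\left(x y \right)}.

Answer: u(x, y) = - \sin{\left(x y \right)}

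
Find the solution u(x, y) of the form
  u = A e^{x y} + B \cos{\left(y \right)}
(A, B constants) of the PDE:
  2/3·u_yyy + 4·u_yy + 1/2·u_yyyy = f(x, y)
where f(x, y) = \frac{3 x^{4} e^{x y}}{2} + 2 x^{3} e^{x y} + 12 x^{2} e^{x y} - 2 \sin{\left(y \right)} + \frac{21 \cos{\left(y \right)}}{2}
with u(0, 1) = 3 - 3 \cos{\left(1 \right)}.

Substitute the ansatz u = A e^{x y} + B \cos{\left(y \right)} into the left-hand side.
Derivatives of the ansatz:
  u_yyy = A x^{3} e^{x y} + B \sin{\left(y \right)}
  u_yy = A x^{2} e^{x y} - B \cos{\left(y \right)}
  u_yyyy = A x^{4} e^{x y} + B \cos{\left(y \right)}
Term by term:
  2/3·u_yyy = \frac{2 A x^{3} e^{x y}}{3} + \frac{2 B \sin{\left(y \right)}}{3}
  4·u_yy = 4 A x^{2} e^{x y} - 4 B \cos{\left(y \right)}
  1/2·u_yyyy = \frac{A x^{4} e^{x y}}{2} + \frac{B \cos{\left(y \right)}}{2}
So the left-hand side equals
  \frac{A x^{4} e^{x y}}{2} + \frac{2 A x^{3} e^{x y}}{3} + 4 A x^{2} e^{x y} + \frac{2 B \sin{\left(y \right)}}{3} - \frac{7 B \cos{\left(y \right)}}{2}
This must equal f(x, y) = \frac{3 x^{4} e^{x y}}{2} + 2 x^{3} e^{x y} + 12 x^{2} e^{x y} - 2 \sin{\left(y \right)} + \frac{21 \cos{\left(y \right)}}{2} identically.
Matching coefficients of the independent functions:
  [x^{2} e^{x y}]:  4 A = 12
  [x^{3} e^{x y}]:  \frac{2 A}{3} = 2
  [x^{4} e^{x y}]:  \frac{A}{2} = \frac{3}{2}
  [\sin{\left(y \right)}]:  \frac{2 B}{3} = -2
  [\cos{\left(y \right)}]:  - \frac{7 B}{2} = \frac{21}{2}
Solving: A = 3, B = -3.
Check against the point condition:
  u(0, 1) = 3 - 3 \cos{\left(1 \right)}  ⟹  A + B \cos{\left(1 \right)} = 3 - 3 \cos{\left(1 \right)}  ✓
Hence u(x, y) = 3 e^{x y} - 3 \cos{\left(y \right)}.

Answer: u(x, y) = 3 e^{x y} - 3 \cos{\left(y \right)}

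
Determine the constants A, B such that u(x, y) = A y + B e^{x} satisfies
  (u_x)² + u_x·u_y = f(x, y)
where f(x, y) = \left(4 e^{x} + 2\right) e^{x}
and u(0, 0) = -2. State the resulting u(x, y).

Substitute the ansatz u = A y + B e^{x} into the left-hand side.
Derivatives of the ansatz:
  u_x = B e^{x}
  u_y = A
Term by term:
  (u_x)² = B^{2} e^{2 x}
  u_x·u_y = A B e^{x}
So the left-hand side equals
  A B e^{x} + B^{2} e^{2 x}
This must equal f(x, y) = \left(4 e^{x} + 2\right) e^{x} identically.
Matching coefficients of the independent functions:
  [e^{x}]:  A B = 2
  [e^{2 x}]:  B^{2} = 4
These equations allow (A, B) = (-1, -2) or (1, 2).
Impose the point condition(s):
  u(0, 0) = -2  ⟹  B = -2
Only A = -1, B = -2 satisfies everything.
Hence u(x, y) = - y - 2 e^{x}.

Answer: u(x, y) = - y - 2 e^{x}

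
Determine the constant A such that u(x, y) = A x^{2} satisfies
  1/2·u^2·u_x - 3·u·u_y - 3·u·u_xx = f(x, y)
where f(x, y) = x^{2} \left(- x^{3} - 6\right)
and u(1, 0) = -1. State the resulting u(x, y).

Answer: u(x, y) = - x^{2}

Derivation:
Substitute the ansatz u = A x^{2} into the left-hand side.
Derivatives of the ansatz:
  u_x = 2 A x
  u_y = 0
  u_xx = 2 A
Term by term:
  1/2·u^2·u_x = A^{3} x^{5}
  -3·u·u_y = 0
  -3·u·u_xx = - 6 A^{2} x^{2}
So the left-hand side equals
  A^{3} x^{5} - 6 A^{2} x^{2}
This must equal f(x, y) identically; expanded, f = - x^{5} - 6 x^{2}.
Matching coefficients of the independent functions:
  [x^{2}]:  - 6 A^{2} = -6
  [x^{5}]:  A^{3} = -1
Solving: A = -1.
Check against the point condition:
  u(1, 0) = -1  ⟹  A = -1  ✓
Hence u(x, y) = - x^{2}.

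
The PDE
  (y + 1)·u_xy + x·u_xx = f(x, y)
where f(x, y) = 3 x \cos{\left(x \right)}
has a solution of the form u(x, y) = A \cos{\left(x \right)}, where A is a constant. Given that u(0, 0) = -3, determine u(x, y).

Answer: u(x, y) = - 3 \cos{\left(x \right)}

Derivation:
Substitute the ansatz u = A \cos{\left(x \right)} into the left-hand side.
Derivatives of the ansatz:
  u_xy = 0
  u_xx = - A \cos{\left(x \right)}
Term by term:
  (y + 1)·u_xy = 0
  x·u_xx = - A x \cos{\left(x \right)}
So the left-hand side equals
  - A x \cos{\left(x \right)}
This must equal f(x, y) = 3 x \cos{\left(x \right)} identically.
Matching coefficients of the independent functions:
  [x \cos{\left(x \right)}]:  - A = 3
Solving: A = -3.
Check against the point condition:
  u(0, 0) = -3  ⟹  A = -3  ✓
Hence u(x, y) = - 3 \cos{\left(x \right)}.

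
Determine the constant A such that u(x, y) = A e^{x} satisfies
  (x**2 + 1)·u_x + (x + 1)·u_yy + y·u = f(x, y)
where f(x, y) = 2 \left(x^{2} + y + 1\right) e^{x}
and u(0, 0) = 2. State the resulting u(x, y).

Substitute the ansatz u = A e^{x} into the left-hand side.
Derivatives of the ansatz:
  u_x = A e^{x}
  u_yy = 0
Term by term:
  (x**2 + 1)·u_x = A x^{2} e^{x} + A e^{x}
  (x + 1)·u_yy = 0
  y·u = A y e^{x}
So the left-hand side equals
  A x^{2} e^{x} + A y e^{x} + A e^{x}
This must equal f(x, y) identically; expanded, f = 2 x^{2} e^{x} + 2 y e^{x} + 2 e^{x}.
Matching coefficients of the independent functions:
  [x^{2} e^{x}, y e^{x}, e^{x}]:  A = 2
Solving: A = 2.
Check against the point condition:
  u(0, 0) = 2  ⟹  A = 2  ✓
Hence u(x, y) = 2 e^{x}.

Answer: u(x, y) = 2 e^{x}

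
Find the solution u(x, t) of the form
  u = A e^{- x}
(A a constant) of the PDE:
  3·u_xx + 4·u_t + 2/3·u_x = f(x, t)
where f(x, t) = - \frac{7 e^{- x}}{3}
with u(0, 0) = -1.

Substitute the ansatz u = A e^{- x} into the left-hand side.
Derivatives of the ansatz:
  u_xx = A e^{- x}
  u_t = 0
  u_x = - A e^{- x}
Term by term:
  3·u_xx = 3 A e^{- x}
  4·u_t = 0
  2/3·u_x = - \frac{2 A e^{- x}}{3}
So the left-hand side equals
  \frac{7 A e^{- x}}{3}
This must equal f(x, t) = - \frac{7 e^{- x}}{3} identically.
Matching coefficients of the independent functions:
  [e^{- x}]:  \frac{7 A}{3} = - \frac{7}{3}
Solving: A = -1.
Check against the point condition:
  u(0, 0) = -1  ⟹  A = -1  ✓
Hence u(x, t) = - e^{- x}.

Answer: u(x, t) = - e^{- x}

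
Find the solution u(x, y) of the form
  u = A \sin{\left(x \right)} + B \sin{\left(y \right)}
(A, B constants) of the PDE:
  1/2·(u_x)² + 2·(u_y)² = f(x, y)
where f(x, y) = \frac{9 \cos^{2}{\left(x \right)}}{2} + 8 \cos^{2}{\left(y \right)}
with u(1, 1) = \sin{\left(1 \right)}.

Answer: u(x, y) = 3 \sin{\left(x \right)} - 2 \sin{\left(y \right)}

Derivation:
Substitute the ansatz u = A \sin{\left(x \right)} + B \sin{\left(y \right)} into the left-hand side.
Derivatives of the ansatz:
  u_x = A \cos{\left(x \right)}
  u_y = B \cos{\left(y \right)}
Term by term:
  1/2·(u_x)² = \frac{A^{2} \cos^{2}{\left(x \right)}}{2}
  2·(u_y)² = 2 B^{2} \cos^{2}{\left(y \right)}
So the left-hand side equals
  \frac{A^{2} \cos^{2}{\left(x \right)}}{2} + 2 B^{2} \cos^{2}{\left(y \right)}
This must equal f(x, y) = \frac{9 \cos^{2}{\left(x \right)}}{2} + 8 \cos^{2}{\left(y \right)} identically.
Matching coefficients of the independent functions:
  [\cos^{2}{\left(x \right)}]:  \frac{A^{2}}{2} = \frac{9}{2}
  [\cos^{2}{\left(y \right)}]:  2 B^{2} = 8
These equations allow (A, B) = (-3, -2) or (-3, 2) or (3, -2) or (3, 2).
Impose the point condition(s):
  u(1, 1) = \sin{\left(1 \right)}  ⟹  A \sin{\left(1 \right)} + B \sin{\left(1 \right)} = \sin{\left(1 \right)}
Only A = 3, B = -2 satisfies everything.
Hence u(x, y) = 3 \sin{\left(x \right)} - 2 \sin{\left(y \right)}.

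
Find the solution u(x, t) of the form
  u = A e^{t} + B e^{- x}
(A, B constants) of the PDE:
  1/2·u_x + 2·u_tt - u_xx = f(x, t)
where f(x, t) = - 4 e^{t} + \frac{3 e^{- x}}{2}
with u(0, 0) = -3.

Substitute the ansatz u = A e^{t} + B e^{- x} into the left-hand side.
Derivatives of the ansatz:
  u_x = - B e^{- x}
  u_tt = A e^{t}
  u_xx = B e^{- x}
Term by term:
  1/2·u_x = - \frac{B e^{- x}}{2}
  2·u_tt = 2 A e^{t}
  -u_xx = - B e^{- x}
So the left-hand side equals
  2 A e^{t} - \frac{3 B e^{- x}}{2}
This must equal f(x, t) = - 4 e^{t} + \frac{3 e^{- x}}{2} identically.
Matching coefficients of the independent functions:
  [e^{t}]:  2 A = -4
  [e^{- x}]:  - \frac{3 B}{2} = \frac{3}{2}
Solving: A = -2, B = -1.
Check against the point condition:
  u(0, 0) = -3  ⟹  A + B = -3  ✓
Hence u(x, t) = - 2 e^{t} - e^{- x}.

Answer: u(x, t) = - 2 e^{t} - e^{- x}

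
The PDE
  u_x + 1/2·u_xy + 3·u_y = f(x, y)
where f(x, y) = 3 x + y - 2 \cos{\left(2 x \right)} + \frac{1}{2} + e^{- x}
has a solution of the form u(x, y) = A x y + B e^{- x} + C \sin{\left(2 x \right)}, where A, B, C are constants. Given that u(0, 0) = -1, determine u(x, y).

Answer: u(x, y) = x y - \sin{\left(2 x \right)} - e^{- x}

Derivation:
Substitute the ansatz u = A x y + B e^{- x} + C \sin{\left(2 x \right)} into the left-hand side.
Derivatives of the ansatz:
  u_x = A y - B e^{- x} + 2 C \cos{\left(2 x \right)}
  u_xy = A
  u_y = A x
Term by term:
  u_x = A y - B e^{- x} + 2 C \cos{\left(2 x \right)}
  1/2·u_xy = \frac{A}{2}
  3·u_y = 3 A x
So the left-hand side equals
  3 A x + A y + \frac{A}{2} - B e^{- x} + 2 C \cos{\left(2 x \right)}
This must equal f(x, y) = 3 x + y - 2 \cos{\left(2 x \right)} + \frac{1}{2} + e^{- x} identically.
Matching coefficients of the independent functions:
  [constant term]:  \frac{A}{2} = \frac{1}{2}
  [x]:  3 A = 3
  [y]:  A = 1
  [e^{- x}]:  - B = 1
  [\cos{\left(2 x \right)}]:  2 C = -2
Solving: A = 1, B = -1, C = -1.
Check against the point condition:
  u(0, 0) = -1  ⟹  B = -1  ✓
Hence u(x, y) = x y - \sin{\left(2 x \right)} - e^{- x}.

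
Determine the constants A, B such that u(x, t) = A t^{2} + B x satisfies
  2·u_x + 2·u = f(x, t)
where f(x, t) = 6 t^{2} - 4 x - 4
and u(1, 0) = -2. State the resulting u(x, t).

Answer: u(x, t) = 3 t^{2} - 2 x

Derivation:
Substitute the ansatz u = A t^{2} + B x into the left-hand side.
Derivatives of the ansatz:
  u_x = B
Term by term:
  2·u_x = 2 B
  2·u = 2 A t^{2} + 2 B x
So the left-hand side equals
  2 A t^{2} + 2 B x + 2 B
This must equal f(x, t) = 6 t^{2} - 4 x - 4 identically.
Matching coefficients of the independent functions:
  [constant term, x]:  2 B = -4
  [t^{2}]:  2 A = 6
Solving: A = 3, B = -2.
Check against the point condition:
  u(1, 0) = -2  ⟹  B = -2  ✓
Hence u(x, t) = 3 t^{2} - 2 x.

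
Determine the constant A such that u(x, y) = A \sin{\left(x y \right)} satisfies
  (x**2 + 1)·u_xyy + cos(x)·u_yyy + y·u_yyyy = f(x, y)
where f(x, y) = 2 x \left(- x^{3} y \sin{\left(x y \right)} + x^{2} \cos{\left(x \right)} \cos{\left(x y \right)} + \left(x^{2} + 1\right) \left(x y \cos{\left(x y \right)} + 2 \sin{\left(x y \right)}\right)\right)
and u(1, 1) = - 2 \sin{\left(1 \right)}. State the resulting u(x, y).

Substitute the ansatz u = A \sin{\left(x y \right)} into the left-hand side.
Derivatives of the ansatz:
  u_xyy = - A x^{2} y \cos{\left(x y \right)} - 2 A x \sin{\left(x y \right)}
  u_yyy = - A x^{3} \cos{\left(x y \right)}
  u_yyyy = A x^{4} \sin{\left(x y \right)}
Term by term:
  (x**2 + 1)·u_xyy = - A x^{4} y \cos{\left(x y \right)} - 2 A x^{3} \sin{\left(x y \right)} - A x^{2} y \cos{\left(x y \right)} - 2 A x \sin{\left(x y \right)}
  cos(x)·u_yyy = - A x^{3} \cos{\left(x \right)} \cos{\left(x y \right)}
  y·u_yyyy = A x^{4} y \sin{\left(x y \right)}
So the left-hand side equals
  A x^{4} y \sin{\left(x y \right)} - A x^{4} y \cos{\left(x y \right)} - 2 A x^{3} \sin{\left(x y \right)} - A x^{3} \cos{\left(x \right)} \cos{\left(x y \right)} - A x^{2} y \cos{\left(x y \right)} - 2 A x \sin{\left(x y \right)}
This must equal f(x, y) identically; expanded, f = - 2 x^{4} y \sin{\left(x y \right)} + 2 x^{4} y \cos{\left(x y \right)} + 4 x^{3} \sin{\left(x y \right)} + 2 x^{3} \cos{\left(x \right)} \cos{\left(x y \right)} + 2 x^{2} y \cos{\left(x y \right)} + 4 x \sin{\left(x y \right)}.
Matching coefficients of the independent functions:
  [x \sin{\left(x y \right)}, x^{3} \sin{\left(x y \right)}]:  - 2 A = 4
  [x^{2} y \cos{\left(x y \right)}, x^{3} \cos{\left(x \right)} \cos{\left(x y \right)}, x^{4} y \cos{\left(x y \right)}]:  - A = 2
  [x^{4} y \sin{\left(x y \right)}]:  A = -2
Solving: A = -2.
Check against the point condition:
  u(1, 1) = - 2 \sin{\left(1 \right)}  ⟹  A \sin{\left(1 \right)} = - 2 \sin{\left(1 \right)}  ✓
Hence u(x, y) = - 2 \sin{\left(x y \right)}.

Answer: u(x, y) = - 2 \sin{\left(x y \right)}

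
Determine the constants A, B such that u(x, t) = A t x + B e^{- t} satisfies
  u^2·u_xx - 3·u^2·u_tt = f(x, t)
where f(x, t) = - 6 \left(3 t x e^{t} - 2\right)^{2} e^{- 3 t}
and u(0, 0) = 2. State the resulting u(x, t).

Substitute the ansatz u = A t x + B e^{- t} into the left-hand side.
Derivatives of the ansatz:
  u_xx = 0
  u_tt = B e^{- t}
Term by term:
  u^2·u_xx = 0
  -3·u^2·u_tt = - 3 A^{2} B t^{2} x^{2} e^{- t} - 6 A B^{2} t x e^{- 2 t} - 3 B^{3} e^{- 3 t}
So the left-hand side equals
  - 3 A^{2} B t^{2} x^{2} e^{- t} - 6 A B^{2} t x e^{- 2 t} - 3 B^{3} e^{- 3 t}
This must equal f(x, t) identically; expanded, f = - 54 t^{2} x^{2} e^{- t} + 72 t x e^{- 2 t} - 24 e^{- 3 t}.
Matching coefficients of the independent functions:
  [t x e^{- 2 t}]:  - 6 A B^{2} = 72
  [t^{2} x^{2} e^{- t}]:  - 3 A^{2} B = -54
  [e^{- 3 t}]:  - 3 B^{3} = -24
Solving: A = -3, B = 2.
Check against the point condition:
  u(0, 0) = 2  ⟹  B = 2  ✓
Hence u(x, t) = - 3 t x + 2 e^{- t}.

Answer: u(x, t) = - 3 t x + 2 e^{- t}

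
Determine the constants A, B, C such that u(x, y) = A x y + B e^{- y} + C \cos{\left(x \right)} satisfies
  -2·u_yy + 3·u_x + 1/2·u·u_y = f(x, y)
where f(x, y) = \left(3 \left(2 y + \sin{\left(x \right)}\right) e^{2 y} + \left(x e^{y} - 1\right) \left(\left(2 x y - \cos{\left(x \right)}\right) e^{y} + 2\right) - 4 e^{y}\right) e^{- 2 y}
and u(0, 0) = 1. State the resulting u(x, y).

Substitute the ansatz u = A x y + B e^{- y} + C \cos{\left(x \right)} into the left-hand side.
Derivatives of the ansatz:
  u_yy = B e^{- y}
  u_x = A y - C \sin{\left(x \right)}
  u_y = A x - B e^{- y}
Term by term:
  -2·u_yy = - 2 B e^{- y}
  3·u_x = 3 A y - 3 C \sin{\left(x \right)}
  1/2·u·u_y = \frac{A^{2} x^{2} y}{2} - \frac{A B x y e^{- y}}{2} + \frac{A B x e^{- y}}{2} + \frac{A C x \cos{\left(x \right)}}{2} - \frac{B^{2} e^{- 2 y}}{2} - \frac{B C e^{- y} \cos{\left(x \right)}}{2}
So the left-hand side equals
  \frac{A^{2} x^{2} y}{2} - \frac{A B x y e^{- y}}{2} + \frac{A B x e^{- y}}{2} + \frac{A C x \cos{\left(x \right)}}{2} + 3 A y - \frac{B^{2} e^{- 2 y}}{2} - \frac{B C e^{- y} \cos{\left(x \right)}}{2} - 2 B e^{- y} - 3 C \sin{\left(x \right)}
This must equal f(x, y) identically; expanded, f = 2 x^{2} y - 2 x y e^{- y} - x \cos{\left(x \right)} + 2 x e^{- y} + 6 y + 3 \sin{\left(x \right)} + e^{- y} \cos{\left(x \right)} - 4 e^{- y} - 2 e^{- 2 y}.
Matching coefficients of the independent functions:
  [y]:  3 A = 6
  [x e^{- y}]:  \frac{A B}{2} = 2
  [x \cos{\left(x \right)}]:  \frac{A C}{2} = -1
  [x^{2} y]:  \frac{A^{2}}{2} = 2
  [e^{- y} \cos{\left(x \right)}]:  - \frac{B C}{2} = 1
  [x y e^{- y}]:  - \frac{A B}{2} = -2
  [e^{- 2 y}]:  - \frac{B^{2}}{2} = -2
  [e^{- y}]:  - 2 B = -4
  [\sin{\left(x \right)}]:  - 3 C = 3
Solving: A = 2, B = 2, C = -1.
Check against the point condition:
  u(0, 0) = 1  ⟹  B + C = 1  ✓
Hence u(x, y) = 2 x y - \cos{\left(x \right)} + 2 e^{- y}.

Answer: u(x, y) = 2 x y - \cos{\left(x \right)} + 2 e^{- y}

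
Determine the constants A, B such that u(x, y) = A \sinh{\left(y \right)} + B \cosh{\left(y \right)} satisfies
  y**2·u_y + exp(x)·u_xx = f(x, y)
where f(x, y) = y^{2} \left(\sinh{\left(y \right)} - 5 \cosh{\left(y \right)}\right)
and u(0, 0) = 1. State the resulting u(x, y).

Answer: u(x, y) = - 5 \sinh{\left(y \right)} + \cosh{\left(y \right)}

Derivation:
Substitute the ansatz u = A \sinh{\left(y \right)} + B \cosh{\left(y \right)} into the left-hand side.
Derivatives of the ansatz:
  u_y = A \cosh{\left(y \right)} + B \sinh{\left(y \right)}
  u_xx = 0
Term by term:
  y**2·u_y = A y^{2} \cosh{\left(y \right)} + B y^{2} \sinh{\left(y \right)}
  exp(x)·u_xx = 0
So the left-hand side equals
  A y^{2} \cosh{\left(y \right)} + B y^{2} \sinh{\left(y \right)}
This must equal f(x, y) identically; expanded, f = y^{2} \sinh{\left(y \right)} - 5 y^{2} \cosh{\left(y \right)}.
Matching coefficients of the independent functions:
  [y^{2} \sinh{\left(y \right)}]:  B = 1
  [y^{2} \cosh{\left(y \right)}]:  A = -5
Solving: A = -5, B = 1.
Check against the point condition:
  u(0, 0) = 1  ⟹  B = 1  ✓
Hence u(x, y) = - 5 \sinh{\left(y \right)} + \cosh{\left(y \right)}.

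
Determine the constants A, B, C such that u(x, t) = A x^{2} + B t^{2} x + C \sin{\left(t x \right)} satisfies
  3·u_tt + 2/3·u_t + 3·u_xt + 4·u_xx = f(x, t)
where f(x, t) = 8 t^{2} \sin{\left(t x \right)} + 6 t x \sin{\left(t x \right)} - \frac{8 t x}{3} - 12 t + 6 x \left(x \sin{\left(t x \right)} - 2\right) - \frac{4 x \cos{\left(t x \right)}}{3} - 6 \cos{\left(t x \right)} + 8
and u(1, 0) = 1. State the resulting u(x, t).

Answer: u(x, t) = - 2 t^{2} x + x^{2} - 2 \sin{\left(t x \right)}

Derivation:
Substitute the ansatz u = A x^{2} + B t^{2} x + C \sin{\left(t x \right)} into the left-hand side.
Derivatives of the ansatz:
  u_tt = 2 B x - C x^{2} \sin{\left(t x \right)}
  u_t = 2 B t x + C x \cos{\left(t x \right)}
  u_xt = 2 B t - C t x \sin{\left(t x \right)} + C \cos{\left(t x \right)}
  u_xx = 2 A - C t^{2} \sin{\left(t x \right)}
Term by term:
  3·u_tt = 6 B x - 3 C x^{2} \sin{\left(t x \right)}
  2/3·u_t = \frac{4 B t x}{3} + \frac{2 C x \cos{\left(t x \right)}}{3}
  3·u_xt = 6 B t - 3 C t x \sin{\left(t x \right)} + 3 C \cos{\left(t x \right)}
  4·u_xx = 8 A - 4 C t^{2} \sin{\left(t x \right)}
So the left-hand side equals
  8 A + \frac{4 B t x}{3} + 6 B t + 6 B x - 4 C t^{2} \sin{\left(t x \right)} - 3 C t x \sin{\left(t x \right)} - 3 C x^{2} \sin{\left(t x \right)} + \frac{2 C x \cos{\left(t x \right)}}{3} + 3 C \cos{\left(t x \right)}
This must equal f(x, t) identically; expanded, f = 8 t^{2} \sin{\left(t x \right)} + 6 t x \sin{\left(t x \right)} - \frac{8 t x}{3} - 12 t + 6 x^{2} \sin{\left(t x \right)} - \frac{4 x \cos{\left(t x \right)}}{3} - 12 x - 6 \cos{\left(t x \right)} + 8.
Matching coefficients of the independent functions:
  [constant term]:  8 A = 8
  [t, x]:  6 B = -12
  [t x]:  \frac{4 B}{3} = - \frac{8}{3}
  [t^{2} \sin{\left(t x \right)}]:  - 4 C = 8
  [x \cos{\left(t x \right)}]:  \frac{2 C}{3} = - \frac{4}{3}
  [x^{2} \sin{\left(t x \right)}, t x \sin{\left(t x \right)}]:  - 3 C = 6
  [\cos{\left(t x \right)}]:  3 C = -6
Solving: A = 1, B = -2, C = -2.
Check against the point condition:
  u(1, 0) = 1  ⟹  A = 1  ✓
Hence u(x, t) = - 2 t^{2} x + x^{2} - 2 \sin{\left(t x \right)}.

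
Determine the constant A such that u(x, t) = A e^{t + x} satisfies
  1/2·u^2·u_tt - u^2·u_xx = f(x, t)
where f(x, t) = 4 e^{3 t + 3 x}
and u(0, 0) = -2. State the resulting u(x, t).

Substitute the ansatz u = A e^{t + x} into the left-hand side.
Derivatives of the ansatz:
  u_tt = A e^{t} e^{x}
  u_xx = A e^{t} e^{x}
Term by term:
  1/2·u^2·u_tt = \frac{A^{3} e^{3 t} e^{3 x}}{2}
  -u^2·u_xx = - A^{3} e^{3 t} e^{3 x}
So the left-hand side equals
  - \frac{A^{3} e^{3 t} e^{3 x}}{2}
This must equal f(x, t) identically; expanded, f = 4 e^{3 t} e^{3 x}.
Matching coefficients of the independent functions:
  [e^{3 t} e^{3 x}]:  - \frac{A^{3}}{2} = 4
Solving: A = -2.
Check against the point condition:
  u(0, 0) = -2  ⟹  A = -2  ✓
Hence u(x, t) = - 2 e^{t + x}.

Answer: u(x, t) = - 2 e^{t + x}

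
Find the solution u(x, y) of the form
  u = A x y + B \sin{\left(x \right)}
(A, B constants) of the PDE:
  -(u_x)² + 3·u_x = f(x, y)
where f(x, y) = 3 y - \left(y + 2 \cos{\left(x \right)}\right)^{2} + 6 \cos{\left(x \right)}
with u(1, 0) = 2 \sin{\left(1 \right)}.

Answer: u(x, y) = x y + 2 \sin{\left(x \right)}

Derivation:
Substitute the ansatz u = A x y + B \sin{\left(x \right)} into the left-hand side.
Derivatives of the ansatz:
  u_x = A y + B \cos{\left(x \right)}
Term by term:
  -(u_x)² = - A^{2} y^{2} - 2 A B y \cos{\left(x \right)} - B^{2} \cos^{2}{\left(x \right)}
  3·u_x = 3 A y + 3 B \cos{\left(x \right)}
So the left-hand side equals
  - A^{2} y^{2} - 2 A B y \cos{\left(x \right)} + 3 A y - B^{2} \cos^{2}{\left(x \right)} + 3 B \cos{\left(x \right)}
This must equal f(x, y) identically; expanded, f = - y^{2} - 4 y \cos{\left(x \right)} + 3 y - 4 \cos^{2}{\left(x \right)} + 6 \cos{\left(x \right)}.
Matching coefficients of the independent functions:
  [y]:  3 A = 3
  [y^{2}]:  - A^{2} = -1
  [y \cos{\left(x \right)}]:  - 2 A B = -4
  [\cos{\left(x \right)}]:  3 B = 6
  [\cos^{2}{\left(x \right)}]:  - B^{2} = -4
Solving: A = 1, B = 2.
Check against the point condition:
  u(1, 0) = 2 \sin{\left(1 \right)}  ⟹  B \sin{\left(1 \right)} = 2 \sin{\left(1 \right)}  ✓
Hence u(x, y) = x y + 2 \sin{\left(x \right)}.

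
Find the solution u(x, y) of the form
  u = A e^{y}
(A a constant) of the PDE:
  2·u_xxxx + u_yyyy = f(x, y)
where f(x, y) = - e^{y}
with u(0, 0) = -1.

Answer: u(x, y) = - e^{y}

Derivation:
Substitute the ansatz u = A e^{y} into the left-hand side.
Derivatives of the ansatz:
  u_xxxx = 0
  u_yyyy = A e^{y}
Term by term:
  2·u_xxxx = 0
  u_yyyy = A e^{y}
So the left-hand side equals
  A e^{y}
This must equal f(x, y) = - e^{y} identically.
Matching coefficients of the independent functions:
  [e^{y}]:  A = -1
Solving: A = -1.
Check against the point condition:
  u(0, 0) = -1  ⟹  A = -1  ✓
Hence u(x, y) = - e^{y}.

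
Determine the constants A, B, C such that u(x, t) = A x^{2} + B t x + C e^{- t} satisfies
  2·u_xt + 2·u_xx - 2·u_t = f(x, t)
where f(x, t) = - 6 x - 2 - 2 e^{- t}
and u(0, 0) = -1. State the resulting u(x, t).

Substitute the ansatz u = A x^{2} + B t x + C e^{- t} into the left-hand side.
Derivatives of the ansatz:
  u_xt = B
  u_xx = 2 A
  u_t = B x - C e^{- t}
Term by term:
  2·u_xt = 2 B
  2·u_xx = 4 A
  -2·u_t = - 2 B x + 2 C e^{- t}
So the left-hand side equals
  4 A - 2 B x + 2 B + 2 C e^{- t}
This must equal f(x, t) = - 6 x - 2 - 2 e^{- t} identically.
Matching coefficients of the independent functions:
  [constant term]:  4 A + 2 B = -2
  [x]:  - 2 B = -6
  [e^{- t}]:  2 C = -2
Solving: A = -2, B = 3, C = -1.
Check against the point condition:
  u(0, 0) = -1  ⟹  C = -1  ✓
Hence u(x, t) = 3 t x - 2 x^{2} - e^{- t}.

Answer: u(x, t) = 3 t x - 2 x^{2} - e^{- t}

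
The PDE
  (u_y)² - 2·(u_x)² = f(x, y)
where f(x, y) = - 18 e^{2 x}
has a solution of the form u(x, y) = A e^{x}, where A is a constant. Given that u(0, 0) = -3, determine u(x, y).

Substitute the ansatz u = A e^{x} into the left-hand side.
Derivatives of the ansatz:
  u_y = 0
  u_x = A e^{x}
Term by term:
  (u_y)² = 0
  -2·(u_x)² = - 2 A^{2} e^{2 x}
So the left-hand side equals
  - 2 A^{2} e^{2 x}
This must equal f(x, y) = - 18 e^{2 x} identically.
Matching coefficients of the independent functions:
  [e^{2 x}]:  - 2 A^{2} = -18
These equations allow (A) = (-3) or (3).
Impose the point condition(s):
  u(0, 0) = -3  ⟹  A = -3
Only A = -3 satisfies everything.
Hence u(x, y) = - 3 e^{x}.

Answer: u(x, y) = - 3 e^{x}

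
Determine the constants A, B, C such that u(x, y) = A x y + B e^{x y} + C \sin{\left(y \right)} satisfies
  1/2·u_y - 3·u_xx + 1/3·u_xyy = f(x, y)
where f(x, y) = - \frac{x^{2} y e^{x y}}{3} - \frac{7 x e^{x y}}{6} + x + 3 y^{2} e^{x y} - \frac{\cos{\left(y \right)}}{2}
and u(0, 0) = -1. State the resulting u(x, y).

Substitute the ansatz u = A x y + B e^{x y} + C \sin{\left(y \right)} into the left-hand side.
Derivatives of the ansatz:
  u_y = A x + B x e^{x y} + C \cos{\left(y \right)}
  u_xx = B y^{2} e^{x y}
  u_xyy = B x^{2} y e^{x y} + 2 B x e^{x y}
Term by term:
  1/2·u_y = \frac{A x}{2} + \frac{B x e^{x y}}{2} + \frac{C \cos{\left(y \right)}}{2}
  -3·u_xx = - 3 B y^{2} e^{x y}
  1/3·u_xyy = \frac{B x^{2} y e^{x y}}{3} + \frac{2 B x e^{x y}}{3}
So the left-hand side equals
  \frac{A x}{2} + \frac{B x^{2} y e^{x y}}{3} + \frac{7 B x e^{x y}}{6} - 3 B y^{2} e^{x y} + \frac{C \cos{\left(y \right)}}{2}
This must equal f(x, y) = - \frac{x^{2} y e^{x y}}{3} - \frac{7 x e^{x y}}{6} + x + 3 y^{2} e^{x y} - \frac{\cos{\left(y \right)}}{2} identically.
Matching coefficients of the independent functions:
  [x]:  \frac{A}{2} = 1
  [x e^{x y}]:  \frac{7 B}{6} = - \frac{7}{6}
  [y^{2} e^{x y}]:  - 3 B = 3
  [x^{2} y e^{x y}]:  \frac{B}{3} = - \frac{1}{3}
  [\cos{\left(y \right)}]:  \frac{C}{2} = - \frac{1}{2}
Solving: A = 2, B = -1, C = -1.
Check against the point condition:
  u(0, 0) = -1  ⟹  B = -1  ✓
Hence u(x, y) = 2 x y - e^{x y} - \sin{\left(y \right)}.

Answer: u(x, y) = 2 x y - e^{x y} - \sin{\left(y \right)}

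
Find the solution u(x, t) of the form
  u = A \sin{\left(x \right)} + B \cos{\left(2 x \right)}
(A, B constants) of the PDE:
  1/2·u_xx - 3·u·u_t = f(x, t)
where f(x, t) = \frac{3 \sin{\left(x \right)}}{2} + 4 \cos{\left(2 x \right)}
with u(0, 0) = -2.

Substitute the ansatz u = A \sin{\left(x \right)} + B \cos{\left(2 x \right)} into the left-hand side.
Derivatives of the ansatz:
  u_xx = - A \sin{\left(x \right)} - 4 B \cos{\left(2 x \right)}
  u_t = 0
Term by term:
  1/2·u_xx = - \frac{A \sin{\left(x \right)}}{2} - 2 B \cos{\left(2 x \right)}
  -3·u·u_t = 0
So the left-hand side equals
  - \frac{A \sin{\left(x \right)}}{2} - 2 B \cos{\left(2 x \right)}
This must equal f(x, t) = \frac{3 \sin{\left(x \right)}}{2} + 4 \cos{\left(2 x \right)} identically.
Matching coefficients of the independent functions:
  [\sin{\left(x \right)}]:  - \frac{A}{2} = \frac{3}{2}
  [\cos{\left(2 x \right)}]:  - 2 B = 4
Solving: A = -3, B = -2.
Check against the point condition:
  u(0, 0) = -2  ⟹  B = -2  ✓
Hence u(x, t) = - 3 \sin{\left(x \right)} - 2 \cos{\left(2 x \right)}.

Answer: u(x, t) = - 3 \sin{\left(x \right)} - 2 \cos{\left(2 x \right)}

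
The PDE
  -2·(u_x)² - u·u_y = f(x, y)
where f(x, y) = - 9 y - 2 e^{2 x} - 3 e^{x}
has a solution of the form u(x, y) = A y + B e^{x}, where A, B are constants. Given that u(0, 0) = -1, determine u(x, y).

Substitute the ansatz u = A y + B e^{x} into the left-hand side.
Derivatives of the ansatz:
  u_x = B e^{x}
  u_y = A
Term by term:
  -2·(u_x)² = - 2 B^{2} e^{2 x}
  -u·u_y = - A^{2} y - A B e^{x}
So the left-hand side equals
  - A^{2} y - A B e^{x} - 2 B^{2} e^{2 x}
This must equal f(x, y) = - 9 y - 2 e^{2 x} - 3 e^{x} identically.
Matching coefficients of the independent functions:
  [y]:  - A^{2} = -9
  [e^{x}]:  - A B = -3
  [e^{2 x}]:  - 2 B^{2} = -2
These equations allow (A, B) = (-3, -1) or (3, 1).
Impose the point condition(s):
  u(0, 0) = -1  ⟹  B = -1
Only A = -3, B = -1 satisfies everything.
Hence u(x, y) = - 3 y - e^{x}.

Answer: u(x, y) = - 3 y - e^{x}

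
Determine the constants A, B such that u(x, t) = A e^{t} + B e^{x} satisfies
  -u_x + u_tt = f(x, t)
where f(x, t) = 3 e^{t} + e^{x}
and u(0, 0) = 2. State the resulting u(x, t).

Answer: u(x, t) = 3 e^{t} - e^{x}

Derivation:
Substitute the ansatz u = A e^{t} + B e^{x} into the left-hand side.
Derivatives of the ansatz:
  u_x = B e^{x}
  u_tt = A e^{t}
Term by term:
  -u_x = - B e^{x}
  u_tt = A e^{t}
So the left-hand side equals
  A e^{t} - B e^{x}
This must equal f(x, t) = 3 e^{t} + e^{x} identically.
Matching coefficients of the independent functions:
  [e^{t}]:  A = 3
  [e^{x}]:  - B = 1
Solving: A = 3, B = -1.
Check against the point condition:
  u(0, 0) = 2  ⟹  A + B = 2  ✓
Hence u(x, t) = 3 e^{t} - e^{x}.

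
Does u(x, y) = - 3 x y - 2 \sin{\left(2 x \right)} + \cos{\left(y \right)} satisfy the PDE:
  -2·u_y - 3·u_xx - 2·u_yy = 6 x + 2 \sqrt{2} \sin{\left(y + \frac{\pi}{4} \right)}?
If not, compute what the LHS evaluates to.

Evaluate each term of the left-hand side for u = - 3 x y - 2 \sin{\left(2 x \right)} + \cos{\left(y \right)}.
Derivatives:
  u_y = - 3 x - \sin{\left(y \right)}
  u_xx = 8 \sin{\left(2 x \right)}
  u_yy = - \cos{\left(y \right)}
Terms:
  -2·u_y = 6 x + 2 \sin{\left(y \right)}
  -3·u_xx = - 24 \sin{\left(2 x \right)}
  -2·u_yy = 2 \cos{\left(y \right)}
Sum: LHS = 6 x - 24 \sin{\left(2 x \right)} + 2 \sqrt{2} \sin{\left(y + \frac{\pi}{4} \right)}
Given right-hand side: 6 x + 2 \sqrt{2} \sin{\left(y + \frac{\pi}{4} \right)}. Difference LHS − RHS = - 24 \sin{\left(2 x \right)} ≠ 0, so u is not a solution.

Answer: No, the LHS evaluates to 6 x - 24 \sin{\left(2 x \right)} + 2 \sqrt{2} \sin{\left(y + \frac{\pi}{4} \right)}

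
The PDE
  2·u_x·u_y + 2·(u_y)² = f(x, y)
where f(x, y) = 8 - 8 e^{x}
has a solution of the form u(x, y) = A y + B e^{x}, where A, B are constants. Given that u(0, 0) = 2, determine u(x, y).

Substitute the ansatz u = A y + B e^{x} into the left-hand side.
Derivatives of the ansatz:
  u_x = B e^{x}
  u_y = A
Term by term:
  2·u_x·u_y = 2 A B e^{x}
  2·(u_y)² = 2 A^{2}
So the left-hand side equals
  2 A^{2} + 2 A B e^{x}
This must equal f(x, y) = 8 - 8 e^{x} identically.
Matching coefficients of the independent functions:
  [constant term]:  2 A^{2} = 8
  [e^{x}]:  2 A B = -8
These equations allow (A, B) = (-2, 2) or (2, -2).
Impose the point condition(s):
  u(0, 0) = 2  ⟹  B = 2
Only A = -2, B = 2 satisfies everything.
Hence u(x, y) = - 2 y + 2 e^{x}.

Answer: u(x, y) = - 2 y + 2 e^{x}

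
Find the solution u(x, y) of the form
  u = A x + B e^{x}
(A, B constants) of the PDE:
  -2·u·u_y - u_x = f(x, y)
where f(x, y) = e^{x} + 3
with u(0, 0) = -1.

Answer: u(x, y) = - 3 x - e^{x}

Derivation:
Substitute the ansatz u = A x + B e^{x} into the left-hand side.
Derivatives of the ansatz:
  u_y = 0
  u_x = A + B e^{x}
Term by term:
  -2·u·u_y = 0
  -u_x = - A - B e^{x}
So the left-hand side equals
  - A - B e^{x}
This must equal f(x, y) = e^{x} + 3 identically.
Matching coefficients of the independent functions:
  [constant term]:  - A = 3
  [e^{x}]:  - B = 1
Solving: A = -3, B = -1.
Check against the point condition:
  u(0, 0) = -1  ⟹  B = -1  ✓
Hence u(x, y) = - 3 x - e^{x}.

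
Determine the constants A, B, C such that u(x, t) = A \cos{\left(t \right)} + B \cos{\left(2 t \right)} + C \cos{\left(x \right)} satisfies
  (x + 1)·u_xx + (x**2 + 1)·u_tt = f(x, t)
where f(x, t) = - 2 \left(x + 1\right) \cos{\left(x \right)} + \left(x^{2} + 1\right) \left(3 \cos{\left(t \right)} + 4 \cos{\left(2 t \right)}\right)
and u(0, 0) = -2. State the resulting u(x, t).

Substitute the ansatz u = A \cos{\left(t \right)} + B \cos{\left(2 t \right)} + C \cos{\left(x \right)} into the left-hand side.
Derivatives of the ansatz:
  u_xx = - C \cos{\left(x \right)}
  u_tt = - A \cos{\left(t \right)} - 4 B \cos{\left(2 t \right)}
Term by term:
  (x + 1)·u_xx = - C x \cos{\left(x \right)} - C \cos{\left(x \right)}
  (x**2 + 1)·u_tt = - A x^{2} \cos{\left(t \right)} - A \cos{\left(t \right)} - 4 B x^{2} \cos{\left(2 t \right)} - 4 B \cos{\left(2 t \right)}
So the left-hand side equals
  - A x^{2} \cos{\left(t \right)} - A \cos{\left(t \right)} - 4 B x^{2} \cos{\left(2 t \right)} - 4 B \cos{\left(2 t \right)} - C x \cos{\left(x \right)} - C \cos{\left(x \right)}
This must equal f(x, t) identically; expanded, f = 3 x^{2} \cos{\left(t \right)} + 4 x^{2} \cos{\left(2 t \right)} - 2 x \cos{\left(x \right)} + 3 \cos{\left(t \right)} + 4 \cos{\left(2 t \right)} - 2 \cos{\left(x \right)}.
Matching coefficients of the independent functions:
  [x \cos{\left(x \right)}, \cos{\left(x \right)}]:  - C = -2
  [x^{2} \cos{\left(t \right)}, \cos{\left(t \right)}]:  - A = 3
  [x^{2} \cos{\left(2 t \right)}, \cos{\left(2 t \right)}]:  - 4 B = 4
Solving: A = -3, B = -1, C = 2.
Check against the point condition:
  u(0, 0) = -2  ⟹  A + B + C = -2  ✓
Hence u(x, t) = - 3 \cos{\left(t \right)} - \cos{\left(2 t \right)} + 2 \cos{\left(x \right)}.

Answer: u(x, t) = - 3 \cos{\left(t \right)} - \cos{\left(2 t \right)} + 2 \cos{\left(x \right)}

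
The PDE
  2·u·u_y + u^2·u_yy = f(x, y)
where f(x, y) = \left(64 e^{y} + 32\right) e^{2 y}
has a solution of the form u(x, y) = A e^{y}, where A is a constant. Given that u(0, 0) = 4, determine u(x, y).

Answer: u(x, y) = 4 e^{y}

Derivation:
Substitute the ansatz u = A e^{y} into the left-hand side.
Derivatives of the ansatz:
  u_y = A e^{y}
  u_yy = A e^{y}
Term by term:
  2·u·u_y = 2 A^{2} e^{2 y}
  u^2·u_yy = A^{3} e^{3 y}
So the left-hand side equals
  A^{3} e^{3 y} + 2 A^{2} e^{2 y}
This must equal f(x, y) = \left(64 e^{y} + 32\right) e^{2 y} identically.
Matching coefficients of the independent functions:
  [e^{2 y}]:  2 A^{2} = 32
  [e^{3 y}]:  A^{3} = 64
Solving: A = 4.
Check against the point condition:
  u(0, 0) = 4  ⟹  A = 4  ✓
Hence u(x, y) = 4 e^{y}.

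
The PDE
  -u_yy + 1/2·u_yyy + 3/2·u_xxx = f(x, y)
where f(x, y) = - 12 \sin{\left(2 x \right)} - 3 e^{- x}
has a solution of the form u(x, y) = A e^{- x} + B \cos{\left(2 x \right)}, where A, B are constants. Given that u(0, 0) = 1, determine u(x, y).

Answer: u(x, y) = - \cos{\left(2 x \right)} + 2 e^{- x}

Derivation:
Substitute the ansatz u = A e^{- x} + B \cos{\left(2 x \right)} into the left-hand side.
Derivatives of the ansatz:
  u_yy = 0
  u_yyy = 0
  u_xxx = - A e^{- x} + 8 B \sin{\left(2 x \right)}
Term by term:
  -u_yy = 0
  1/2·u_yyy = 0
  3/2·u_xxx = - \frac{3 A e^{- x}}{2} + 12 B \sin{\left(2 x \right)}
So the left-hand side equals
  - \frac{3 A e^{- x}}{2} + 12 B \sin{\left(2 x \right)}
This must equal f(x, y) = - 12 \sin{\left(2 x \right)} - 3 e^{- x} identically.
Matching coefficients of the independent functions:
  [e^{- x}]:  - \frac{3 A}{2} = -3
  [\sin{\left(2 x \right)}]:  12 B = -12
Solving: A = 2, B = -1.
Check against the point condition:
  u(0, 0) = 1  ⟹  A + B = 1  ✓
Hence u(x, y) = - \cos{\left(2 x \right)} + 2 e^{- x}.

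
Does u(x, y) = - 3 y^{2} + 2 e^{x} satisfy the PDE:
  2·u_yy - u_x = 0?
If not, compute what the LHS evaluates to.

Answer: No, the LHS evaluates to - 2 e^{x} - 12

Derivation:
Evaluate each term of the left-hand side for u = - 3 y^{2} + 2 e^{x}.
Derivatives:
  u_yy = -6
  u_x = 2 e^{x}
Terms:
  2·u_yy = -12
  -u_x = - 2 e^{x}
Sum: LHS = - 2 e^{x} - 12
Given right-hand side: 0. Difference LHS − RHS = - 2 e^{x} - 12 ≠ 0, so u is not a solution.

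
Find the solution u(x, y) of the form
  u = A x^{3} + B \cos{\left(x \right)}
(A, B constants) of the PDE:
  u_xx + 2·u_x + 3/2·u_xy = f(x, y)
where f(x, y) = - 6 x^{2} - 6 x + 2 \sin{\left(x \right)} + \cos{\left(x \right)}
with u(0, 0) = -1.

Substitute the ansatz u = A x^{3} + B \cos{\left(x \right)} into the left-hand side.
Derivatives of the ansatz:
  u_xx = 6 A x - B \cos{\left(x \right)}
  u_x = 3 A x^{2} - B \sin{\left(x \right)}
  u_xy = 0
Term by term:
  u_xx = 6 A x - B \cos{\left(x \right)}
  2·u_x = 6 A x^{2} - 2 B \sin{\left(x \right)}
  3/2·u_xy = 0
So the left-hand side equals
  6 A x^{2} + 6 A x - 2 B \sin{\left(x \right)} - B \cos{\left(x \right)}
This must equal f(x, y) = - 6 x^{2} - 6 x + 2 \sin{\left(x \right)} + \cos{\left(x \right)} identically.
Matching coefficients of the independent functions:
  [x, x^{2}]:  6 A = -6
  [\sin{\left(x \right)}]:  - 2 B = 2
  [\cos{\left(x \right)}]:  - B = 1
Solving: A = -1, B = -1.
Check against the point condition:
  u(0, 0) = -1  ⟹  B = -1  ✓
Hence u(x, y) = - x^{3} - \cos{\left(x \right)}.

Answer: u(x, y) = - x^{3} - \cos{\left(x \right)}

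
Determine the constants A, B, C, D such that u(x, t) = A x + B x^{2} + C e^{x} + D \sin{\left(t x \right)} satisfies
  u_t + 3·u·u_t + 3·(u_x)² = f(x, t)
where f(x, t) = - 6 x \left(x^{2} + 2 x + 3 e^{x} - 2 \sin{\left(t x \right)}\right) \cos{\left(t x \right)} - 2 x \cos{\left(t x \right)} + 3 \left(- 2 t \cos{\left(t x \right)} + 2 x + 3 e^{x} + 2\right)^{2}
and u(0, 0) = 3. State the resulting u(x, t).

Substitute the ansatz u = A x + B x^{2} + C e^{x} + D \sin{\left(t x \right)} into the left-hand side.
Derivatives of the ansatz:
  u_t = D x \cos{\left(t x \right)}
  u_x = A + 2 B x + C e^{x} + D t \cos{\left(t x \right)}
Term by term:
  u_t = D x \cos{\left(t x \right)}
  3·u·u_t = 3 A D x^{2} \cos{\left(t x \right)} + 3 B D x^{3} \cos{\left(t x \right)} + 3 C D x e^{x} \cos{\left(t x \right)} + 3 D^{2} x \sin{\left(t x \right)} \cos{\left(t x \right)}
  3·(u_x)² = 3 A^{2} + 12 A B x + 6 A C e^{x} + 6 A D t \cos{\left(t x \right)} + 12 B^{2} x^{2} + 12 B C x e^{x} + 12 B D t x \cos{\left(t x \right)} + 3 C^{2} e^{2 x} + 6 C D t e^{x} \cos{\left(t x \right)} + 3 D^{2} t^{2} \cos^{2}{\left(t x \right)}
So the left-hand side equals
  3 A^{2} + 12 A B x + 6 A C e^{x} + 6 A D t \cos{\left(t x \right)} + 3 A D x^{2} \cos{\left(t x \right)} + 12 B^{2} x^{2} + 12 B C x e^{x} + 12 B D t x \cos{\left(t x \right)} + 3 B D x^{3} \cos{\left(t x \right)} + 3 C^{2} e^{2 x} + 6 C D t e^{x} \cos{\left(t x \right)} + 3 C D x e^{x} \cos{\left(t x \right)} + 3 D^{2} t^{2} \cos^{2}{\left(t x \right)} + 3 D^{2} x \sin{\left(t x \right)} \cos{\left(t x \right)} + D x \cos{\left(t x \right)}
This must equal f(x, t) identically; expanded, f = 12 t^{2} \cos^{2}{\left(t x \right)} - 24 t x \cos{\left(t x \right)} - 36 t e^{x} \cos{\left(t x \right)} - 24 t \cos{\left(t x \right)} - 6 x^{3} \cos{\left(t x \right)} - 12 x^{2} \cos{\left(t x \right)} + 12 x^{2} - 18 x e^{x} \cos{\left(t x \right)} + 36 x e^{x} + 12 x \sin{\left(t x \right)} \cos{\left(t x \right)} - 2 x \cos{\left(t x \right)} + 24 x + 27 e^{2 x} + 36 e^{x} + 12.
Matching coefficients of the independent functions:
(each divided by its leading coefficient; functions giving the same equation are listed together)
  [constant term]:  A^{2} - 4 = 0
  [x]:  A B - 2 = 0
  [x^{2}]:  B^{2} - 1 = 0
  [t \cos{\left(t x \right)}, x^{2} \cos{\left(t x \right)}]:  A D + 4 = 0
  [t^{2} \cos^{2}{\left(t x \right)}, x \sin{\left(t x \right)} \cos{\left(t x \right)}]:  D^{2} - 4 = 0
  [x e^{x}]:  B C - 3 = 0
  [x \cos{\left(t x \right)}]:  D + 2 = 0
  [x^{3} \cos{\left(t x \right)}, t x \cos{\left(t x \right)}]:  B D + 2 = 0
  [t e^{x} \cos{\left(t x \right)}, x e^{x} \cos{\left(t x \right)}]:  C D + 6 = 0
  [e^{x}]:  A C - 6 = 0
  [e^{2 x}]:  C^{2} - 9 = 0
Solving: A = 2, B = 1, C = 3, D = -2.
Check against the point condition:
  u(0, 0) = 3  ⟹  C = 3  ✓
Hence u(x, t) = x^{2} + 2 x + 3 e^{x} - 2 \sin{\left(t x \right)}.

Answer: u(x, t) = x^{2} + 2 x + 3 e^{x} - 2 \sin{\left(t x \right)}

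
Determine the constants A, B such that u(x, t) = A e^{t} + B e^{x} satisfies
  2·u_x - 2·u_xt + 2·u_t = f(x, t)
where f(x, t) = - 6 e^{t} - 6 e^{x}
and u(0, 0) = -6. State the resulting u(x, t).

Substitute the ansatz u = A e^{t} + B e^{x} into the left-hand side.
Derivatives of the ansatz:
  u_x = B e^{x}
  u_xt = 0
  u_t = A e^{t}
Term by term:
  2·u_x = 2 B e^{x}
  -2·u_xt = 0
  2·u_t = 2 A e^{t}
So the left-hand side equals
  2 A e^{t} + 2 B e^{x}
This must equal f(x, t) = - 6 e^{t} - 6 e^{x} identically.
Matching coefficients of the independent functions:
  [e^{t}]:  2 A = -6
  [e^{x}]:  2 B = -6
Solving: A = -3, B = -3.
Check against the point condition:
  u(0, 0) = -6  ⟹  A + B = -6  ✓
Hence u(x, t) = - 3 e^{t} - 3 e^{x}.

Answer: u(x, t) = - 3 e^{t} - 3 e^{x}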